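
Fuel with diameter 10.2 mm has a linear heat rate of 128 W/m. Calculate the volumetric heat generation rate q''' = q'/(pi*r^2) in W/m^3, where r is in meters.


r = D / 2 / 1000 = 10.2 / 2 / 1000 = 0.0051 m
q''' = q' / (pi * r^2)
q''' = 128 / (pi * 0.0051^2)
q''' = 1.5665e+06 W/m^3

1.5665e+06


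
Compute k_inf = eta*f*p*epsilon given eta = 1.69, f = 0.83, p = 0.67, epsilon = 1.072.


k_inf = eta * f * p * epsilon
k_inf = 1.69 * 0.83 * 0.67 * 1.072
k_inf = 1.0075

1.0075


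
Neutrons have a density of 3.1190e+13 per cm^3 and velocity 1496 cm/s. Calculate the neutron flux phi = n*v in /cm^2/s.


phi = n * v
phi = 3.1190e+13 * 1496
phi = 4.6660e+16 /cm^2/s

4.6660e+16


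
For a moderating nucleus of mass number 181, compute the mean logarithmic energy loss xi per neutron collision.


xi = 1 + (A-1)^2/(2A) * ln((A-1)/(A+1))
xi = 1 + (181-1)^2/(2*181) * ln((181-1)/(181 +1))
xi = 0.011009

0.011009


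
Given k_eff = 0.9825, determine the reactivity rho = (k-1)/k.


rho = (k_eff - 1) / k_eff
rho = (0.9825 - 1) / 0.9825
rho = -0.017812

-0.017812


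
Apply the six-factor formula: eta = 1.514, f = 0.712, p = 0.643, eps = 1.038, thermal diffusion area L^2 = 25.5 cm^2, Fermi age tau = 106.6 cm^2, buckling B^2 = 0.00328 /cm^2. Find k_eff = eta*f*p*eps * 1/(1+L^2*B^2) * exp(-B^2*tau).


k_inf = eta*f*p*eps = 1.514*0.712*0.643*1.038 = 0.7194725
P_TNL = 1/(1 + L^2*B^2) = 1/(1 + 25.5*0.00328) = 0.9228157
P_FNL = exp(-B^2*tau) = exp(-0.00328*106.6) = 0.7049362
k_eff = k_inf * P_TNL * P_FNL = 0.7194725 * 0.9228157 * 0.7049362
k_eff = 0.46804

0.46804


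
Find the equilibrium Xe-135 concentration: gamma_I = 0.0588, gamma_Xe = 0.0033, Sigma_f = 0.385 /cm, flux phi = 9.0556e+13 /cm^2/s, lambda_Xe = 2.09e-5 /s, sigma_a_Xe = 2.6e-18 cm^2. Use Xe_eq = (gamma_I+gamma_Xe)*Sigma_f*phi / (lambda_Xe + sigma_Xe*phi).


Xe_eq = (gamma_I + gamma_Xe) * Sigma_f * phi / (lambda_Xe + sigma_Xe * phi)
Numerator = (0.0588 + 0.0033) * 0.385 * 9.0556e+13 = 2.165058e+12
Denominator = 2.09e-5 + 2.6e-18 * 9.0556e+13 = 2.563456e-04
Xe_eq = 2.165058e+12 / 2.563456e-04 = 8.4459e+15 /cm^3

8.4459e+15


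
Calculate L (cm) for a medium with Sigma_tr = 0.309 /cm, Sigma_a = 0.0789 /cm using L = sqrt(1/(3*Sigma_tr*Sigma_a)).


D = 1 / (3 * Sigma_tr) = 1 / (3 * 0.309) = 1.078749 cm
L = sqrt(D / Sigma_a)
L = sqrt(1.078749 / 0.0789)
L = 3.6976 cm

3.6976


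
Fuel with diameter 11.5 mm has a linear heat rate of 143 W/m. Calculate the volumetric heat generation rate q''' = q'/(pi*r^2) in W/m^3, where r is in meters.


r = D / 2 / 1000 = 11.5 / 2 / 1000 = 0.00575 m
q''' = q' / (pi * r^2)
q''' = 143 / (pi * 0.00575^2)
q''' = 1.3767e+06 W/m^3

1.3767e+06


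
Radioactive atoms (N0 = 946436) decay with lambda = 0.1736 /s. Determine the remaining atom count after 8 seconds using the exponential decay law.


N = N0 * exp(-lambda * t)
N = 946436 * exp(-0.1736 * 8)
N = 236017

236017


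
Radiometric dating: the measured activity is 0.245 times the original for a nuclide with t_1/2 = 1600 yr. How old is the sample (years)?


lambda = ln(2) / t_half = ln(2) / 1600 = 4.332170e-04 /yr
t = -ln(A/A0) / lambda
t = -ln(0.245) / 4.332170e-04
t = 3246.6 yr

3246.6


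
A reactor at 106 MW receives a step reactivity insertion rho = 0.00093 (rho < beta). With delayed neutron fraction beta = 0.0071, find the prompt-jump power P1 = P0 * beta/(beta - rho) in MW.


P1/P0 = beta / (beta - rho)
P1/P0 = 0.0071 / (0.0071 - 0.00093) = 1.150729
P1 = 106 * 1.150729 = 121.98 MW

121.98


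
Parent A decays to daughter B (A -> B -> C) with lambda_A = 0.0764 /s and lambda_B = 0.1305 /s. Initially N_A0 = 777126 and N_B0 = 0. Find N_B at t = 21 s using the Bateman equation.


N_B(t) = lambda_A * N_A0 / (lambda_B - lambda_A) * [exp(-lambda_A*t) - exp(-lambda_B*t)]
exp(-0.0764*21) = 0.2010101; exp(-0.1305*21) = 0.06453807
N_B = 0.0764 * 777126 / (0.1305 - 0.0764) * (0.2010101 - 0.06453807)
N_B = 149772

149772


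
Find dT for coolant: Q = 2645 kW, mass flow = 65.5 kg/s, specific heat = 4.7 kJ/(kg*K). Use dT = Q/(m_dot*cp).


dT = Q / (m_dot * cp)
dT = 2645 / (65.5 * 4.7)
dT = 8.5918 C

8.5918


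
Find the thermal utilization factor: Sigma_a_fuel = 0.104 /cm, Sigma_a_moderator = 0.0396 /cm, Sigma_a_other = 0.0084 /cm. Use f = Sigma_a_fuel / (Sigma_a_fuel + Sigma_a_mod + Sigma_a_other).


f = Sigma_a_fuel / (Sigma_a_fuel + Sigma_a_mod + Sigma_a_other)
f = 0.104 / (0.104 + 0.0396 + 0.0084)
f = 0.68421

0.68421


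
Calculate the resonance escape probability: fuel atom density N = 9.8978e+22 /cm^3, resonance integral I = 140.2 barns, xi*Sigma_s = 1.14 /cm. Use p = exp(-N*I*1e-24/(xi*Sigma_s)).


p = exp(-N * I * 1e-24 / (xi*Sigma_s))
p = exp(-9.8978e+22 * 140.2 * 1e-24 / 1.14)
p = 5.1704e-06

5.1704e-06


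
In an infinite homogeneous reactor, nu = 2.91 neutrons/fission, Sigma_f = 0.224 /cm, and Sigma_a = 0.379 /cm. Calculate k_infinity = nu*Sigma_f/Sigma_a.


k_inf = nu * Sigma_f / Sigma_a
k_inf = 2.91 * 0.224 / 0.379
k_inf = 1.7199

1.7199


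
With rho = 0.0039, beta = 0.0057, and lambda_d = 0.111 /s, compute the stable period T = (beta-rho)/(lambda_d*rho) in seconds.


T = (beta - rho) / (lambda_d * rho)
T = (0.0057 - 0.0039) / (0.111 * 0.0039)
T = 4.1580 s

4.1580


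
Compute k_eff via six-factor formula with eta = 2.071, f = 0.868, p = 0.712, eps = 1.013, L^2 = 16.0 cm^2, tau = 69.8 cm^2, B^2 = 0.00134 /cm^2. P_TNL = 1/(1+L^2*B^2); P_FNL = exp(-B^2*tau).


k_inf = eta*f*p*eps = 2.071*0.868*0.712*1.013 = 1.296550
P_TNL = 1/(1 + L^2*B^2) = 1/(1 + 16.0*0.00134) = 0.9790100
P_FNL = exp(-B^2*tau) = exp(-0.00134*69.8) = 0.9107089
k_eff = k_inf * P_TNL * P_FNL = 1.296550 * 0.9790100 * 0.9107089
k_eff = 1.1560

1.1560


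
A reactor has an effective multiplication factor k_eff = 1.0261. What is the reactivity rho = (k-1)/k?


rho = (k_eff - 1) / k_eff
rho = (1.0261 - 1) / 1.0261
rho = 0.025436

0.025436


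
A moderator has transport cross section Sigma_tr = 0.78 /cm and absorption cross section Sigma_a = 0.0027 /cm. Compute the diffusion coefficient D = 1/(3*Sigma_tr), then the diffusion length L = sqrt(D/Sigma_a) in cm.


D = 1 / (3 * Sigma_tr) = 1 / (3 * 0.78) = 0.4273504 cm
L = sqrt(D / Sigma_a)
L = sqrt(0.4273504 / 0.0027)
L = 12.581 cm

12.581


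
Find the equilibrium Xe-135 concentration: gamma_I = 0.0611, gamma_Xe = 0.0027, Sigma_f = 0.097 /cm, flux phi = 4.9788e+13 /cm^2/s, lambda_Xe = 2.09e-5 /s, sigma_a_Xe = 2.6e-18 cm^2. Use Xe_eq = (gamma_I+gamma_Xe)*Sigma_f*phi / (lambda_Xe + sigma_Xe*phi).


Xe_eq = (gamma_I + gamma_Xe) * Sigma_f * phi / (lambda_Xe + sigma_Xe * phi)
Numerator = (0.0611 + 0.0027) * 0.097 * 4.9788e+13 = 3.081180e+11
Denominator = 2.09e-5 + 2.6e-18 * 4.9788e+13 = 1.503488e-04
Xe_eq = 3.081180e+11 / 1.503488e-04 = 2.0494e+15 /cm^3

2.0494e+15


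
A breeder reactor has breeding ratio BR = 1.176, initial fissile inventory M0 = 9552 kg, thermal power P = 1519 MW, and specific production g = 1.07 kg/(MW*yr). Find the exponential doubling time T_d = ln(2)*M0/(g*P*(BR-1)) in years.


Breeding gain G = BR - 1 = 1.176 - 1 = 0.176
Fissile production rate = g * P * G = 1.07 * 1519 * 0.176 = 286.05808 kg/yr
T_d = ln(2) * M0 / (g * P * G)
T_d = ln(2) * 9552 / 286.05808 = 23.145 yr

23.145


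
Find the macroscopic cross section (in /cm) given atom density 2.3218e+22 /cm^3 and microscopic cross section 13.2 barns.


Sigma = N * sigma_barns * 1e-24
Sigma = 2.3218e+22 * 13.2 * 1e-24
Sigma = 0.30648 /cm

0.30648


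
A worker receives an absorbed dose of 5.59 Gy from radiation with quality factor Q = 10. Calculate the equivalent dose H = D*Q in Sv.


H = D * Q
H = 5.59 * 10
H = 55.900 Sv

55.900


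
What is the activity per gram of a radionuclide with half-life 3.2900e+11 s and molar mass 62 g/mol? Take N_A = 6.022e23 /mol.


lambda = ln(2) / t_half = ln(2) / 3.2900e+11 = 2.106830e-12 /s
SA = lambda * N_A / M
SA = 2.106830e-12 * 6.022e23 / 62
SA = 2.0463e+10 Bq/g

2.0463e+10


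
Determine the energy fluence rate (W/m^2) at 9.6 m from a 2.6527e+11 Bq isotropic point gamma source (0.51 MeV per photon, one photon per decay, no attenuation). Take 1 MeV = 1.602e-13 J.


psi = A * E * 1.602e-13 / (4*pi*r^2)
psi = 2.6527e+11 * 0.51 * 1.602e-13 / (4*pi*9.6^2)
psi = 1.8714e-05 W/m^2

1.8714e-05


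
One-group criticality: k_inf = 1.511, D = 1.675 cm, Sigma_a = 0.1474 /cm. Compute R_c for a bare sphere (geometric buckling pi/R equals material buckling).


L^2 = D / Sigma_a = 1.675 / 0.1474 = 11.36364 cm^2
B_m^2 = (k_inf - 1) / L^2 = (1.511 - 1) / 11.36364 = 0.04496799 /cm^2
For a bare sphere: B_g = pi/R, so R_c = pi / sqrt(B_m^2)
R_c = pi / sqrt(0.04496799) = 14.815 cm

14.815


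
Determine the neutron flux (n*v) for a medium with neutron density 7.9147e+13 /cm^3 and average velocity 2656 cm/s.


phi = n * v
phi = 7.9147e+13 * 2656
phi = 2.1021e+17 /cm^2/s

2.1021e+17


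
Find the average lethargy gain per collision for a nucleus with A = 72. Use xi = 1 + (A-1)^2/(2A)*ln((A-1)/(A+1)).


xi = 1 + (A-1)^2/(2A) * ln((A-1)/(A+1))
xi = 1 + (72-1)^2/(2*72) * ln((72-1)/(72 +1))
xi = 0.027522

0.027522


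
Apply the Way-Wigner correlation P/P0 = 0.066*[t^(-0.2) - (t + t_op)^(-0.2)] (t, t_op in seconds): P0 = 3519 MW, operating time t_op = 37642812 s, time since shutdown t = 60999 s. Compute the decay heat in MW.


P/P0 = 0.066 * [t^(-0.2) - (t + t_op)^(-0.2)]
P/P0 = 0.066 * [60999^(-0.2) - (60999 + 37642812)^(-0.2)]
P/P0 = 0.066 * [0.1103915 - 0.03052973] = 0.005270877
P = 3519 * 0.005270877 = 18.548 MW

18.548


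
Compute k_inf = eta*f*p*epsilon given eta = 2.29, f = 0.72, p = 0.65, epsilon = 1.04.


k_inf = eta * f * p * epsilon
k_inf = 2.29 * 0.72 * 0.65 * 1.04
k_inf = 1.1146

1.1146


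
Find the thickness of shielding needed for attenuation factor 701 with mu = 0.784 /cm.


x = ln(factor) / mu
x = ln(701) / 0.784
x = 8.3578 cm

8.3578


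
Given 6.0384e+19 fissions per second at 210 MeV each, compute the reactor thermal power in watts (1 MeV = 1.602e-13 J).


P = fission_rate * E_MeV * 1.602e-13
P = 6.0384e+19 * 210 * 1.602e-13
P = 2.0314e+09 W

2.0314e+09


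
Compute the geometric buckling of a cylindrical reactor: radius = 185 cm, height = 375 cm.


B^2 = (2.405/R)^2 + (pi/H)^2
B^2 = (2.405/185)^2 + (pi/375)^2
B^2 = 2.3918e-04 /cm^2

2.3918e-04


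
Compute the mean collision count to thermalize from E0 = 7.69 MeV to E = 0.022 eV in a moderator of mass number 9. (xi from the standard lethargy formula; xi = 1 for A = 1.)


xi = 1 + (A-1)^2/(2A)*ln((A-1)/(A+1)) = 0.2066007 (for A = 9)
n = ln(E0/E) / xi
n = ln(7.69e6 / 0.022) / 0.2066007
n = ln(3.495455e+08) / 0.2066007 = 95.218

95.218


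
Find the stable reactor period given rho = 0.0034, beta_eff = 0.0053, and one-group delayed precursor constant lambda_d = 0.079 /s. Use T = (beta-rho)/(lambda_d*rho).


T = (beta - rho) / (lambda_d * rho)
T = (0.0053 - 0.0034) / (0.079 * 0.0034)
T = 7.0737 s

7.0737


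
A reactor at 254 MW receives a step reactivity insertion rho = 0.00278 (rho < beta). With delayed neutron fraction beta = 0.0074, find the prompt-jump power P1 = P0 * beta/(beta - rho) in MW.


P1/P0 = beta / (beta - rho)
P1/P0 = 0.0074 / (0.0074 - 0.00278) = 1.601732
P1 = 254 * 1.601732 = 406.84 MW

406.84


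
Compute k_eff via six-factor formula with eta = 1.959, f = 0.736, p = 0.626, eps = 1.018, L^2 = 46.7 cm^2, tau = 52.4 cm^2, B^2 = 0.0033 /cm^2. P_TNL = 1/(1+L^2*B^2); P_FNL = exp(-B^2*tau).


k_inf = eta*f*p*eps = 1.959*0.736*0.626*1.018 = 0.9188283
P_TNL = 1/(1 + L^2*B^2) = 1/(1 + 46.7*0.0033) = 0.8664685
P_FNL = exp(-B^2*tau) = exp(-0.0033*52.4) = 0.8412049
k_eff = k_inf * P_TNL * P_FNL = 0.9188283 * 0.8664685 * 0.8412049
k_eff = 0.66971

0.66971


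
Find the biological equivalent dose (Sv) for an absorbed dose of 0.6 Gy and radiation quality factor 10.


H = D * Q
H = 0.6 * 10
H = 6.0000 Sv

6.0000


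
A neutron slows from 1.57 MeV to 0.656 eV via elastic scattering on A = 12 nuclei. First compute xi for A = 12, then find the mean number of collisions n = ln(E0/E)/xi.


xi = 1 + (A-1)^2/(2A)*ln((A-1)/(A+1)) = 0.1577690 (for A = 12)
n = ln(E0/E) / xi
n = ln(1.57e6 / 0.656) / 0.1577690
n = ln(2.393293e+06) / 0.1577690 = 93.099

93.099


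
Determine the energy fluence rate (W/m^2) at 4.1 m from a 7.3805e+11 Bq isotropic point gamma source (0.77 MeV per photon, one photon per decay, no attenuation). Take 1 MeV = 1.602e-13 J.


psi = A * E * 1.602e-13 / (4*pi*r^2)
psi = 7.3805e+11 * 0.77 * 1.602e-13 / (4*pi*4.1^2)
psi = 4.3098e-04 W/m^2

4.3098e-04


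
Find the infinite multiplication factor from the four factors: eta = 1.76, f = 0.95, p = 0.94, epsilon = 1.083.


k_inf = eta * f * p * epsilon
k_inf = 1.76 * 0.95 * 0.94 * 1.083
k_inf = 1.7021

1.7021


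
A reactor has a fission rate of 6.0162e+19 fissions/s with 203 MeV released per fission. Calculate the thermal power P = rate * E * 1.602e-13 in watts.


P = fission_rate * E_MeV * 1.602e-13
P = 6.0162e+19 * 203 * 1.602e-13
P = 1.9565e+09 W

1.9565e+09


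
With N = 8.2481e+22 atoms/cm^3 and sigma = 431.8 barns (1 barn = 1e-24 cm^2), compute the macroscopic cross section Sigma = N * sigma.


Sigma = N * sigma_barns * 1e-24
Sigma = 8.2481e+22 * 431.8 * 1e-24
Sigma = 35.615 /cm

35.615


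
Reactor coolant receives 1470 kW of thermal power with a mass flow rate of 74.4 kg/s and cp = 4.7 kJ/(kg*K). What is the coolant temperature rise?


dT = Q / (m_dot * cp)
dT = 1470 / (74.4 * 4.7)
dT = 4.2038 C

4.2038


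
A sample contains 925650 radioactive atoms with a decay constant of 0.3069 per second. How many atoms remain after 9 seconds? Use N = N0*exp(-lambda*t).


N = N0 * exp(-lambda * t)
N = 925650 * exp(-0.3069 * 9)
N = 58463

58463


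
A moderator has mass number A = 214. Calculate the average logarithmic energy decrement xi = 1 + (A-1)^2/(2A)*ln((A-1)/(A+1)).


xi = 1 + (A-1)^2/(2A) * ln((A-1)/(A+1))
xi = 1 + (214-1)^2/(2*214) * ln((214-1)/(214 +1))
xi = 0.0093167

0.0093167


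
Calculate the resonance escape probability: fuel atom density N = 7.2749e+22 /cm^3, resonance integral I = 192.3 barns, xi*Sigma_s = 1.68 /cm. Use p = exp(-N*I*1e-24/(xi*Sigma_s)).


p = exp(-N * I * 1e-24 / (xi*Sigma_s))
p = exp(-7.2749e+22 * 192.3 * 1e-24 / 1.68)
p = 2.4186e-04

2.4186e-04


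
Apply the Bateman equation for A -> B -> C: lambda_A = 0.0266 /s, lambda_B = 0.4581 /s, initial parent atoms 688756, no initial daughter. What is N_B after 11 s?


N_B(t) = lambda_A * N_A0 / (lambda_B - lambda_A) * [exp(-lambda_A*t) - exp(-lambda_B*t)]
exp(-0.0266*11) = 0.7463206; exp(-0.4581*11) = 0.006479577
N_B = 0.0266 * 688756 / (0.4581 - 0.0266) * (0.7463206 - 0.006479577)
N_B = 31413

31413


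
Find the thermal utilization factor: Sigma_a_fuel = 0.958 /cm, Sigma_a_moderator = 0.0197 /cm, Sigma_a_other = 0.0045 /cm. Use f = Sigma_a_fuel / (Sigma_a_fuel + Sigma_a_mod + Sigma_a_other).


f = Sigma_a_fuel / (Sigma_a_fuel + Sigma_a_mod + Sigma_a_other)
f = 0.958 / (0.958 + 0.0197 + 0.0045)
f = 0.97536

0.97536


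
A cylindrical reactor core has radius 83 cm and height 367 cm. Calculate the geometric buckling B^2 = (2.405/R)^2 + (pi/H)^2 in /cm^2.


B^2 = (2.405/R)^2 + (pi/H)^2
B^2 = (2.405/83)^2 + (pi/367)^2
B^2 = 9.1288e-04 /cm^2

9.1288e-04


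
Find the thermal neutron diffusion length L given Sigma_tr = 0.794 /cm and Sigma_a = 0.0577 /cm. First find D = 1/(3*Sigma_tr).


D = 1 / (3 * Sigma_tr) = 1 / (3 * 0.794) = 0.4198153 cm
L = sqrt(D / Sigma_a)
L = sqrt(0.4198153 / 0.0577)
L = 2.6974 cm

2.6974


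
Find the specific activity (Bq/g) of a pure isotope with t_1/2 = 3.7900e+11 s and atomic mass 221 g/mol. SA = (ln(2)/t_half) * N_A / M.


lambda = ln(2) / t_half = ln(2) / 3.7900e+11 = 1.828884e-12 /s
SA = lambda * N_A / M
SA = 1.828884e-12 * 6.022e23 / 221
SA = 4.9835e+09 Bq/g

4.9835e+09


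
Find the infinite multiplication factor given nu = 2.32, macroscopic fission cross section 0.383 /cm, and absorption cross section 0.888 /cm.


k_inf = nu * Sigma_f / Sigma_a
k_inf = 2.32 * 0.383 / 0.888
k_inf = 1.0006

1.0006


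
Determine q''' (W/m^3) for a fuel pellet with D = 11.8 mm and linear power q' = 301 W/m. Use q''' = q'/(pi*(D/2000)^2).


r = D / 2 / 1000 = 11.8 / 2 / 1000 = 0.0059 m
q''' = q' / (pi * r^2)
q''' = 301 / (pi * 0.0059^2)
q''' = 2.7524e+06 W/m^3

2.7524e+06


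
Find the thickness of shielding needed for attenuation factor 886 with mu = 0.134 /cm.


x = ln(factor) / mu
x = ln(886) / 0.134
x = 50.647 cm

50.647


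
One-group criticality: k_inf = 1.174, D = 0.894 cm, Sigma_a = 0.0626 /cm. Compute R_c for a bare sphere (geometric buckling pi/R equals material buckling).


L^2 = D / Sigma_a = 0.894 / 0.0626 = 14.28115 cm^2
B_m^2 = (k_inf - 1) / L^2 = (1.174 - 1) / 14.28115 = 0.01218389 /cm^2
For a bare sphere: B_g = pi/R, so R_c = pi / sqrt(B_m^2)
R_c = pi / sqrt(0.01218389) = 28.461 cm

28.461


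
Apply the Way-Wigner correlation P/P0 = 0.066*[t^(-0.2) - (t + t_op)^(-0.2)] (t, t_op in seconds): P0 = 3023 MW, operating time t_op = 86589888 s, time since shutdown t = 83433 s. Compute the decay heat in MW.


P/P0 = 0.066 * [t^(-0.2) - (t + t_op)^(-0.2)]
P/P0 = 0.066 * [83433^(-0.2) - (83433 + 86589888)^(-0.2)]
P/P0 = 0.066 * [0.1036889 - 0.02584776] = 0.005137515
P = 3023 * 0.005137515 = 15.531 MW

15.531


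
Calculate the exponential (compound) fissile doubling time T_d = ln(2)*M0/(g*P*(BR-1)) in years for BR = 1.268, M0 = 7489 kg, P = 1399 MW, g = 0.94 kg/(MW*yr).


Breeding gain G = BR - 1 = 1.268 - 1 = 0.268
Fissile production rate = g * P * G = 0.94 * 1399 * 0.268 = 352.43608 kg/yr
T_d = ln(2) * M0 / (g * P * G)
T_d = ln(2) * 7489 / 352.43608 = 14.729 yr

14.729


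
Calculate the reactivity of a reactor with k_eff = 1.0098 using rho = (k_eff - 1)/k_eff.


rho = (k_eff - 1) / k_eff
rho = (1.0098 - 1) / 1.0098
rho = 0.0097049

0.0097049


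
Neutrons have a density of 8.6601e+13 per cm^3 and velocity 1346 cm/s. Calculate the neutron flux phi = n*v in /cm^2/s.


phi = n * v
phi = 8.6601e+13 * 1346
phi = 1.1656e+17 /cm^2/s

1.1656e+17


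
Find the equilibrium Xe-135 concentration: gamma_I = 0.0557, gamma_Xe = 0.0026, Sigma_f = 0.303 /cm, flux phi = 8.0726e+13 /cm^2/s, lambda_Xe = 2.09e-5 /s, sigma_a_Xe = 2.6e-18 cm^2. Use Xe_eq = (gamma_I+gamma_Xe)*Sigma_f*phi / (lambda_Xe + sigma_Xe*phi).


Xe_eq = (gamma_I + gamma_Xe) * Sigma_f * phi / (lambda_Xe + sigma_Xe * phi)
Numerator = (0.0557 + 0.0026) * 0.303 * 8.0726e+13 = 1.426017e+12
Denominator = 2.09e-5 + 2.6e-18 * 8.0726e+13 = 2.307876e-04
Xe_eq = 1.426017e+12 / 2.307876e-04 = 6.1789e+15 /cm^3

6.1789e+15


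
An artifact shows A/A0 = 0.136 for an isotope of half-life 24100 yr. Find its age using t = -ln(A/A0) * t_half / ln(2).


lambda = ln(2) / t_half = ln(2) / 24100 = 2.876129e-05 /yr
t = -ln(A/A0) / lambda
t = -ln(0.136) / 2.876129e-05
t = 69368 yr

69368


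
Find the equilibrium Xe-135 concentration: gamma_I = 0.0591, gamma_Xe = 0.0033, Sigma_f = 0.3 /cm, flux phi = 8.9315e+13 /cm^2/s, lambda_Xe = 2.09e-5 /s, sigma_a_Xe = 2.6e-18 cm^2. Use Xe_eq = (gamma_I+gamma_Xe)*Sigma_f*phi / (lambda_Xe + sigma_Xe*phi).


Xe_eq = (gamma_I + gamma_Xe) * Sigma_f * phi / (lambda_Xe + sigma_Xe * phi)
Numerator = (0.0591 + 0.0033) * 0.3 * 8.9315e+13 = 1.671977e+12
Denominator = 2.09e-5 + 2.6e-18 * 8.9315e+13 = 2.531190e-04
Xe_eq = 1.671977e+12 / 2.531190e-04 = 6.6055e+15 /cm^3

6.6055e+15


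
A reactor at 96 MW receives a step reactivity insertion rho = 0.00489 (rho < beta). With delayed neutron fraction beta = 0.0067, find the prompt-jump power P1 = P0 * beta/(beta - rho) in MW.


P1/P0 = beta / (beta - rho)
P1/P0 = 0.0067 / (0.0067 - 0.00489) = 3.701657
P1 = 96 * 3.701657 = 355.36 MW

355.36


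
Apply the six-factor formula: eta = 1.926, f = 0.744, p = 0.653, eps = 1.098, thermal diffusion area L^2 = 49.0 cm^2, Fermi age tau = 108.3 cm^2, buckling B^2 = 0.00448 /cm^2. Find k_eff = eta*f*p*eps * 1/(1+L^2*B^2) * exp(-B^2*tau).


k_inf = eta*f*p*eps = 1.926*0.744*0.653*1.098 = 1.027412
P_TNL = 1/(1 + L^2*B^2) = 1/(1 + 49.0*0.00448) = 0.8199948
P_FNL = exp(-B^2*tau) = exp(-0.00448*108.3) = 0.6155839
k_eff = k_inf * P_TNL * P_FNL = 1.027412 * 0.8199948 * 0.6155839
k_eff = 0.51861

0.51861


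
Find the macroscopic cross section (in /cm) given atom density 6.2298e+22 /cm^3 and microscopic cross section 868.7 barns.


Sigma = N * sigma_barns * 1e-24
Sigma = 6.2298e+22 * 868.7 * 1e-24
Sigma = 54.118 /cm

54.118


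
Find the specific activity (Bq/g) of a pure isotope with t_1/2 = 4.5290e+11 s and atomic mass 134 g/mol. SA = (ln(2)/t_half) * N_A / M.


lambda = ln(2) / t_half = ln(2) / 4.5290e+11 = 1.530464e-12 /s
SA = lambda * N_A / M
SA = 1.530464e-12 * 6.022e23 / 134
SA = 6.8780e+09 Bq/g

6.8780e+09


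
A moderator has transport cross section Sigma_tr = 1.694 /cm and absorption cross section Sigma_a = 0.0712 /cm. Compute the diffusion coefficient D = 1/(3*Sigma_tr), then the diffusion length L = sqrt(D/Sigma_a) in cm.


D = 1 / (3 * Sigma_tr) = 1 / (3 * 1.694) = 0.1967729 cm
L = sqrt(D / Sigma_a)
L = sqrt(0.1967729 / 0.0712)
L = 1.6624 cm

1.6624


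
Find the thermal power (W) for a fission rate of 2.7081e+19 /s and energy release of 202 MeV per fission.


P = fission_rate * E_MeV * 1.602e-13
P = 2.7081e+19 * 202 * 1.602e-13
P = 8.7635e+08 W

8.7635e+08


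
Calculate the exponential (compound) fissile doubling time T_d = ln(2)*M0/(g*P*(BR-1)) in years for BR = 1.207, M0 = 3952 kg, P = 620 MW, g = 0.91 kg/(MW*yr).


Breeding gain G = BR - 1 = 1.207 - 1 = 0.207
Fissile production rate = g * P * G = 0.91 * 620 * 0.207 = 116.7894 kg/yr
T_d = ln(2) * M0 / (g * P * G)
T_d = ln(2) * 3952 / 116.7894 = 23.455 yr

23.455


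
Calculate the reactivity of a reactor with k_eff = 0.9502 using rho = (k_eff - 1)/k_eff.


rho = (k_eff - 1) / k_eff
rho = (0.9502 - 1) / 0.9502
rho = -0.052410

-0.052410


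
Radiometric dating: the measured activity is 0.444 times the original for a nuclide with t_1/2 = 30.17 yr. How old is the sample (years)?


lambda = ln(2) / t_half = ln(2) / 30.17 = 0.02297472 /yr
t = -ln(A/A0) / lambda
t = -ln(0.444) / 0.02297472
t = 35.340 yr

35.340


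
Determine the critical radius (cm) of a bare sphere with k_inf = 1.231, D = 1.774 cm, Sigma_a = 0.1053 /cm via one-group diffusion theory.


L^2 = D / Sigma_a = 1.774 / 0.1053 = 16.84710 cm^2
B_m^2 = (k_inf - 1) / L^2 = (1.231 - 1) / 16.84710 = 0.01371156 /cm^2
For a bare sphere: B_g = pi/R, so R_c = pi / sqrt(B_m^2)
R_c = pi / sqrt(0.01371156) = 26.829 cm

26.829


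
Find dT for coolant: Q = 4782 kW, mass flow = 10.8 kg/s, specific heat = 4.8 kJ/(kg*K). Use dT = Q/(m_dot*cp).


dT = Q / (m_dot * cp)
dT = 4782 / (10.8 * 4.8)
dT = 92.245 C

92.245


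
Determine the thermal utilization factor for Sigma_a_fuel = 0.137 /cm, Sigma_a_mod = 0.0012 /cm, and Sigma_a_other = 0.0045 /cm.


f = Sigma_a_fuel / (Sigma_a_fuel + Sigma_a_mod + Sigma_a_other)
f = 0.137 / (0.137 + 0.0012 + 0.0045)
f = 0.96006

0.96006


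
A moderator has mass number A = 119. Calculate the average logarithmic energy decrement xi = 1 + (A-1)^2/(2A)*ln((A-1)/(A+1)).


xi = 1 + (A-1)^2/(2A) * ln((A-1)/(A+1))
xi = 1 + (119-1)^2/(2*119) * ln((119-1)/(119 +1))
xi = 0.016713

0.016713


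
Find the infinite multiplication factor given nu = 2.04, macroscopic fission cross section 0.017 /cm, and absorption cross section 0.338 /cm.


k_inf = nu * Sigma_f / Sigma_a
k_inf = 2.04 * 0.017 / 0.338
k_inf = 0.10260

0.10260


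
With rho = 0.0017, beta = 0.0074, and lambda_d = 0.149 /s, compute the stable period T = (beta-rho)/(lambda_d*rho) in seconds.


T = (beta - rho) / (lambda_d * rho)
T = (0.0074 - 0.0017) / (0.149 * 0.0017)
T = 22.503 s

22.503


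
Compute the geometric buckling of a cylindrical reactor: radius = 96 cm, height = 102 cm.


B^2 = (2.405/R)^2 + (pi/H)^2
B^2 = (2.405/96)^2 + (pi/102)^2
B^2 = 0.0015762 /cm^2

0.0015762


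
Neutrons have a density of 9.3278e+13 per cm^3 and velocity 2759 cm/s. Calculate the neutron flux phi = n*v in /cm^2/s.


phi = n * v
phi = 9.3278e+13 * 2759
phi = 2.5735e+17 /cm^2/s

2.5735e+17


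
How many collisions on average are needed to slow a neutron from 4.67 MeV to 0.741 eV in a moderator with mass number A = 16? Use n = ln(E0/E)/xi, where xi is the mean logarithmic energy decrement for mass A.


xi = 1 + (A-1)^2/(2A)*ln((A-1)/(A+1)) = 0.1199467 (for A = 16)
n = ln(E0/E) / xi
n = ln(4.67e6 / 0.741) / 0.1199467
n = ln(6.302294e+06) / 0.1199467 = 130.53

130.53


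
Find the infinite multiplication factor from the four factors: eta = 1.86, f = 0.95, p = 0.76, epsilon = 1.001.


k_inf = eta * f * p * epsilon
k_inf = 1.86 * 0.95 * 0.76 * 1.001
k_inf = 1.3443

1.3443


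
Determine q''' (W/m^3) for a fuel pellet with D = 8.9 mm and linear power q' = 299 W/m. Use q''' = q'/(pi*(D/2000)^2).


r = D / 2 / 1000 = 8.9 / 2 / 1000 = 0.00445 m
q''' = q' / (pi * r^2)
q''' = 299 / (pi * 0.00445^2)
q''' = 4.8062e+06 W/m^3

4.8062e+06


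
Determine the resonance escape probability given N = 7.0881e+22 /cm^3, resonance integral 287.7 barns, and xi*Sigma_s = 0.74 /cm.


p = exp(-N * I * 1e-24 / (xi*Sigma_s))
p = exp(-7.0881e+22 * 287.7 * 1e-24 / 0.74)
p = 1.0764e-12

1.0764e-12


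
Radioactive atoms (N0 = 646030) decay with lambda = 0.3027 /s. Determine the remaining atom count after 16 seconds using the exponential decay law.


N = N0 * exp(-lambda * t)
N = 646030 * exp(-0.3027 * 16)
N = 5091.9

5091.9


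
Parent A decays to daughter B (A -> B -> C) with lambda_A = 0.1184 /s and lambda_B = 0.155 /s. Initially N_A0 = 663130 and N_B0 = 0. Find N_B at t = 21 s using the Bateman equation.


N_B(t) = lambda_A * N_A0 / (lambda_B - lambda_A) * [exp(-lambda_A*t) - exp(-lambda_B*t)]
exp(-0.1184*21) = 0.08320898; exp(-0.155*21) = 0.03858082
N_B = 0.1184 * 663130 / (0.155 - 0.1184) * (0.08320898 - 0.03858082)
N_B = 95737

95737


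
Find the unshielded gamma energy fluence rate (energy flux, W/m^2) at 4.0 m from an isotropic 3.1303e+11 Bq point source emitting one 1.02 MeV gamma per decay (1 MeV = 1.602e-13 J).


psi = A * E * 1.602e-13 / (4*pi*r^2)
psi = 3.1303e+11 * 1.02 * 1.602e-13 / (4*pi*4.0^2)
psi = 2.5440e-04 W/m^2

2.5440e-04


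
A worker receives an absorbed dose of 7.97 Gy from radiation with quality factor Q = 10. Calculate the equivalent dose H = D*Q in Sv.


H = D * Q
H = 7.97 * 10
H = 79.700 Sv

79.700


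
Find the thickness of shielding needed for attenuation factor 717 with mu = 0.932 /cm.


x = ln(factor) / mu
x = ln(717) / 0.932
x = 7.0548 cm

7.0548


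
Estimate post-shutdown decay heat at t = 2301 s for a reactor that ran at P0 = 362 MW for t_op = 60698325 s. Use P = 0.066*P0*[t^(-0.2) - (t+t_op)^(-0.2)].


P/P0 = 0.066 * [t^(-0.2) - (t + t_op)^(-0.2)]
P/P0 = 0.066 * [2301^(-0.2) - (2301 + 60698325)^(-0.2)]
P/P0 = 0.066 * [0.2126262 - 0.02775629] = 0.01220141
P = 362 * 0.01220141 = 4.4169 MW

4.4169


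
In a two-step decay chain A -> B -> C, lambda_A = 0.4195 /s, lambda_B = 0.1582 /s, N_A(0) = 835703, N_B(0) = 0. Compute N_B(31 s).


N_B(t) = lambda_A * N_A0 / (lambda_B - lambda_A) * [exp(-lambda_A*t) - exp(-lambda_B*t)]
exp(-0.4195*31) = 2.250181e-06; exp(-0.1582*31) = 0.007415373
N_B = 0.4195 * 835703 / (0.1582 - 0.4195) * (2.250181e-06 - 0.007415373)
N_B = 9945.9

9945.9


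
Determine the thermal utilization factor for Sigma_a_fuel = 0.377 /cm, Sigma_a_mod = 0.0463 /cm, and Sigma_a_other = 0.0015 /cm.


f = Sigma_a_fuel / (Sigma_a_fuel + Sigma_a_mod + Sigma_a_other)
f = 0.377 / (0.377 + 0.0463 + 0.0015)
f = 0.88748

0.88748


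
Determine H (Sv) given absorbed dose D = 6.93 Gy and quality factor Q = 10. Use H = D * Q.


H = D * Q
H = 6.93 * 10
H = 69.300 Sv

69.300


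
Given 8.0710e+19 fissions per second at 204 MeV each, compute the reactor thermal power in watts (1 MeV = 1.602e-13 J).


P = fission_rate * E_MeV * 1.602e-13
P = 8.0710e+19 * 204 * 1.602e-13
P = 2.6377e+09 W

2.6377e+09


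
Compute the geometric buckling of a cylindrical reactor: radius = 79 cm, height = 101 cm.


B^2 = (2.405/R)^2 + (pi/H)^2
B^2 = (2.405/79)^2 + (pi/101)^2
B^2 = 0.0018943 /cm^2

0.0018943


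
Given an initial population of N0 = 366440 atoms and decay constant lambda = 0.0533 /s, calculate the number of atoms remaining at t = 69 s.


N = N0 * exp(-lambda * t)
N = 366440 * exp(-0.0533 * 69)
N = 9264.0

9264.0


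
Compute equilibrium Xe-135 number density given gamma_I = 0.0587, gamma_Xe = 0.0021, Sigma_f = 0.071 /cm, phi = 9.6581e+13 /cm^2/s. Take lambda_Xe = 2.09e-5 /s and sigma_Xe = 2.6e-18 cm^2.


Xe_eq = (gamma_I + gamma_Xe) * Sigma_f * phi / (lambda_Xe + sigma_Xe * phi)
Numerator = (0.0587 + 0.0021) * 0.071 * 9.6581e+13 = 4.169209e+11
Denominator = 2.09e-5 + 2.6e-18 * 9.6581e+13 = 2.720106e-04
Xe_eq = 4.169209e+11 / 2.720106e-04 = 1.5327e+15 /cm^3

1.5327e+15


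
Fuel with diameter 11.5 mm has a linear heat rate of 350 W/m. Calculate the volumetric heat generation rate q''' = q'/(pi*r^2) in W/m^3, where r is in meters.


r = D / 2 / 1000 = 11.5 / 2 / 1000 = 0.00575 m
q''' = q' / (pi * r^2)
q''' = 350 / (pi * 0.00575^2)
q''' = 3.3696e+06 W/m^3

3.3696e+06


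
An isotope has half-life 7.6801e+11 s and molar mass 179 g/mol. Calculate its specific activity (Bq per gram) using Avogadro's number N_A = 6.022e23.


lambda = ln(2) / t_half = ln(2) / 7.6801e+11 = 9.025236e-13 /s
SA = lambda * N_A / M
SA = 9.025236e-13 * 6.022e23 / 179
SA = 3.0363e+09 Bq/g

3.0363e+09


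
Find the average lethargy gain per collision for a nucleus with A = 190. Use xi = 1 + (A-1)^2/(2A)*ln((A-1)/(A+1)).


xi = 1 + (A-1)^2/(2A) * ln((A-1)/(A+1))
xi = 1 + (190-1)^2/(2*190) * ln((190-1)/(190 +1))
xi = 0.010489

0.010489


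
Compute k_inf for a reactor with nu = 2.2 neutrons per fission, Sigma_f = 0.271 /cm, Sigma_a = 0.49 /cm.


k_inf = nu * Sigma_f / Sigma_a
k_inf = 2.2 * 0.271 / 0.49
k_inf = 1.2167

1.2167


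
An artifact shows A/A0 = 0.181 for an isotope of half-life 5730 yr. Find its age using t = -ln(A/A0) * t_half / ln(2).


lambda = ln(2) / t_half = ln(2) / 5730 = 1.209681e-04 /yr
t = -ln(A/A0) / lambda
t = -ln(0.181) / 1.209681e-04
t = 14130 yr

14130


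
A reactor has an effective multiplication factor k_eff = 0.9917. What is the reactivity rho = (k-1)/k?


rho = (k_eff - 1) / k_eff
rho = (0.9917 - 1) / 0.9917
rho = -0.0083695

-0.0083695


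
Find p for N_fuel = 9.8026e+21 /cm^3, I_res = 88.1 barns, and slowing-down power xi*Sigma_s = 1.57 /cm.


p = exp(-N * I * 1e-24 / (xi*Sigma_s))
p = exp(-9.8026e+21 * 88.1 * 1e-24 / 1.57)
p = 0.57691

0.57691


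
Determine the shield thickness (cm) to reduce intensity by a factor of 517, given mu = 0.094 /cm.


x = ln(factor) / mu
x = ln(517) / 0.094
x = 66.469 cm

66.469


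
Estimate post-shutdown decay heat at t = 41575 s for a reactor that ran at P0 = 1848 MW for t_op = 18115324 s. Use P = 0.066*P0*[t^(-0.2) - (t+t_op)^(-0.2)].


P/P0 = 0.066 * [t^(-0.2) - (t + t_op)^(-0.2)]
P/P0 = 0.066 * [41575^(-0.2) - (41575 + 18115324)^(-0.2)]
P/P0 = 0.066 * [0.1191883 - 0.03533391] = 0.005534390
P = 1848 * 0.005534390 = 10.228 MW

10.228


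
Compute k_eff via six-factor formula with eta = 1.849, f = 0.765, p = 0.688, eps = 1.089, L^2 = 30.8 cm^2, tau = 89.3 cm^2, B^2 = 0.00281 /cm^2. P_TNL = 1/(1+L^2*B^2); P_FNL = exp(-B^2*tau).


k_inf = eta*f*p*eps = 1.849*0.765*0.688*1.089 = 1.059777
P_TNL = 1/(1 + L^2*B^2) = 1/(1 + 30.8*0.00281) = 0.9203459
P_FNL = exp(-B^2*tau) = exp(-0.00281*89.3) = 0.7780745
k_eff = k_inf * P_TNL * P_FNL = 1.059777 * 0.9203459 * 0.7780745
k_eff = 0.75890

0.75890


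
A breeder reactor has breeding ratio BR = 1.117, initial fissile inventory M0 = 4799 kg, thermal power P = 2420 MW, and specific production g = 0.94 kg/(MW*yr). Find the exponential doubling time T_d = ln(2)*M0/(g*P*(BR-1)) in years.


Breeding gain G = BR - 1 = 1.117 - 1 = 0.117
Fissile production rate = g * P * G = 0.94 * 2420 * 0.117 = 266.1516 kg/yr
T_d = ln(2) * M0 / (g * P * G)
T_d = ln(2) * 4799 / 266.1516 = 12.498 yr

12.498


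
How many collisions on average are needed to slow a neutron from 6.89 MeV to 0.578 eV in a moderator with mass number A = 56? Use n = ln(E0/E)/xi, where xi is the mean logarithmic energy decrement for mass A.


xi = 1 + (A-1)^2/(2A)*ln((A-1)/(A+1)) = 0.03529286 (for A = 56)
n = ln(E0/E) / xi
n = ln(6.89e6 / 0.578) / 0.03529286
n = ln(1.192042e+07) / 0.03529286 = 461.67

461.67


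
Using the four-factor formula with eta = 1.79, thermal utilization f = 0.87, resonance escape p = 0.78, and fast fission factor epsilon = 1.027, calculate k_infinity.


k_inf = eta * f * p * epsilon
k_inf = 1.79 * 0.87 * 0.78 * 1.027
k_inf = 1.2475

1.2475


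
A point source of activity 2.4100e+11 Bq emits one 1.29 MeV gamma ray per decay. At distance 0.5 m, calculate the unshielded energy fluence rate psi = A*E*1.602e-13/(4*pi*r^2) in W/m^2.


psi = A * E * 1.602e-13 / (4*pi*r^2)
psi = 2.4100e+11 * 1.29 * 1.602e-13 / (4*pi*0.5^2)
psi = 0.015853 W/m^2

0.015853


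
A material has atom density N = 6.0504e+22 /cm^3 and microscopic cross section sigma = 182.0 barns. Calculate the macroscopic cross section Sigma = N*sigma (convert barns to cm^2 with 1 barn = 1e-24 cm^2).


Sigma = N * sigma_barns * 1e-24
Sigma = 6.0504e+22 * 182.0 * 1e-24
Sigma = 11.012 /cm

11.012


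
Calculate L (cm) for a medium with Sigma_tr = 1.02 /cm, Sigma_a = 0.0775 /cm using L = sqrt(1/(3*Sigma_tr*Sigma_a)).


D = 1 / (3 * Sigma_tr) = 1 / (3 * 1.02) = 0.3267974 cm
L = sqrt(D / Sigma_a)
L = sqrt(0.3267974 / 0.0775)
L = 2.0535 cm

2.0535


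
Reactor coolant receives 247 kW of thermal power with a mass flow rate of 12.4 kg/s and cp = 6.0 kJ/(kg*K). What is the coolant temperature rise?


dT = Q / (m_dot * cp)
dT = 247 / (12.4 * 6.0)
dT = 3.3199 C

3.3199


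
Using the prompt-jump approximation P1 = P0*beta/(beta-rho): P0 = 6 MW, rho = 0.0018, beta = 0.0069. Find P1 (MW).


P1/P0 = beta / (beta - rho)
P1/P0 = 0.0069 / (0.0069 - 0.0018) = 1.352941
P1 = 6 * 1.352941 = 8.1176 MW

8.1176


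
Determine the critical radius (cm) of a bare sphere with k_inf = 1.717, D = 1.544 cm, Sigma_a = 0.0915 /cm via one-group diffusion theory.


L^2 = D / Sigma_a = 1.544 / 0.0915 = 16.87432 cm^2
B_m^2 = (k_inf - 1) / L^2 = (1.717 - 1) / 16.87432 = 0.04249060 /cm^2
For a bare sphere: B_g = pi/R, so R_c = pi / sqrt(B_m^2)
R_c = pi / sqrt(0.04249060) = 15.241 cm

15.241


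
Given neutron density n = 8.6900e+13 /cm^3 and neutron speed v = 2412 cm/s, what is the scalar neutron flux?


phi = n * v
phi = 8.6900e+13 * 2412
phi = 2.0960e+17 /cm^2/s

2.0960e+17


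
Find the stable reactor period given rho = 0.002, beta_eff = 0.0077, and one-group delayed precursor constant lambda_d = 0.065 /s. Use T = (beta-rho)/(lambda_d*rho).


T = (beta - rho) / (lambda_d * rho)
T = (0.0077 - 0.002) / (0.065 * 0.002)
T = 43.846 s

43.846


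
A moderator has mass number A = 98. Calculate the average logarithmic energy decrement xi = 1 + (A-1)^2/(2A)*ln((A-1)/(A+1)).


xi = 1 + (A-1)^2/(2A) * ln((A-1)/(A+1))
xi = 1 + (98-1)^2/(2*98) * ln((98-1)/(98 +1))
xi = 0.020270

0.020270


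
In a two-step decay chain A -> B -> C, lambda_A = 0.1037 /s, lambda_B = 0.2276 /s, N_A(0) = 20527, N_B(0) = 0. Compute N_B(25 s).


N_B(t) = lambda_A * N_A0 / (lambda_B - lambda_A) * [exp(-lambda_A*t) - exp(-lambda_B*t)]
exp(-0.1037*25) = 0.07483272; exp(-0.2276*25) = 0.003379593
N_B = 0.1037 * 20527 / (0.2276 - 0.1037) * (0.07483272 - 0.003379593)
N_B = 1227.6

1227.6


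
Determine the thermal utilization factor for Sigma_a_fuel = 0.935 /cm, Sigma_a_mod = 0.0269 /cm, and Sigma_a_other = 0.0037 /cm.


f = Sigma_a_fuel / (Sigma_a_fuel + Sigma_a_mod + Sigma_a_other)
f = 0.935 / (0.935 + 0.0269 + 0.0037)
f = 0.96831

0.96831


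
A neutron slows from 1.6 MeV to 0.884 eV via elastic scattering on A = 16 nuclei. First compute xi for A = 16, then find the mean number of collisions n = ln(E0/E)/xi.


xi = 1 + (A-1)^2/(2A)*ln((A-1)/(A+1)) = 0.1199467 (for A = 16)
n = ln(E0/E) / xi
n = ln(1.6e6 / 0.884) / 0.1199467
n = ln(1.809955e+06) / 0.1199467 = 120.13

120.13


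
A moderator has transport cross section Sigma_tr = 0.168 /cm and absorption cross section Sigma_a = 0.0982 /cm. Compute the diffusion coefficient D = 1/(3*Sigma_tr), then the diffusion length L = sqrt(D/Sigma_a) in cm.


D = 1 / (3 * Sigma_tr) = 1 / (3 * 0.168) = 1.984127 cm
L = sqrt(D / Sigma_a)
L = sqrt(1.984127 / 0.0982)
L = 4.4950 cm

4.4950


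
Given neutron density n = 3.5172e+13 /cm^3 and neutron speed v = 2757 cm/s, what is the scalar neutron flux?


phi = n * v
phi = 3.5172e+13 * 2757
phi = 9.6969e+16 /cm^2/s

9.6969e+16


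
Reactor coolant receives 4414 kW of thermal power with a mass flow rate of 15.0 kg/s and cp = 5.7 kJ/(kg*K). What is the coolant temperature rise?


dT = Q / (m_dot * cp)
dT = 4414 / (15.0 * 5.7)
dT = 51.626 C

51.626


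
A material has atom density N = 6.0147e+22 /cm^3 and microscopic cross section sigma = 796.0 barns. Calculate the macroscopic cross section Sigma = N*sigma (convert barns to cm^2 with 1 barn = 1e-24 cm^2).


Sigma = N * sigma_barns * 1e-24
Sigma = 6.0147e+22 * 796.0 * 1e-24
Sigma = 47.877 /cm

47.877


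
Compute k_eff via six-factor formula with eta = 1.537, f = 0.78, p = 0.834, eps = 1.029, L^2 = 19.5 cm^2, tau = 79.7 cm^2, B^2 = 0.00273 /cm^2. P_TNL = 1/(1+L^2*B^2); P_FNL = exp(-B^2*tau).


k_inf = eta*f*p*eps = 1.537*0.78*0.834*1.029 = 1.028845
P_TNL = 1/(1 + L^2*B^2) = 1/(1 + 19.5*0.00273) = 0.9494557
P_FNL = exp(-B^2*tau) = exp(-0.00273*79.7) = 0.8044624
k_eff = k_inf * P_TNL * P_FNL = 1.028845 * 0.9494557 * 0.8044624
k_eff = 0.78583

0.78583


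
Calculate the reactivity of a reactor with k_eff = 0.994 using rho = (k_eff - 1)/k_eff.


rho = (k_eff - 1) / k_eff
rho = (0.994 - 1) / 0.994
rho = -0.0060362

-0.0060362


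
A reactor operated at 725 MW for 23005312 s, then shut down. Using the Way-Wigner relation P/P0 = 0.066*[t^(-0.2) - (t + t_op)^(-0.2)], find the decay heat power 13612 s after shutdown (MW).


P/P0 = 0.066 * [t^(-0.2) - (t + t_op)^(-0.2)]
P/P0 = 0.066 * [13612^(-0.2) - (13612 + 23005312)^(-0.2)]
P/P0 = 0.066 * [0.1490101 - 0.03369636] = 0.007610707
P = 725 * 0.007610707 = 5.5178 MW

5.5178


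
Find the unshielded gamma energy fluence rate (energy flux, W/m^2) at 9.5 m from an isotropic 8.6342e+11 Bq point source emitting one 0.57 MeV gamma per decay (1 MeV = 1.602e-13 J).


psi = A * E * 1.602e-13 / (4*pi*r^2)
psi = 8.6342e+11 * 0.57 * 1.602e-13 / (4*pi*9.5^2)
psi = 6.9519e-05 W/m^2

6.9519e-05


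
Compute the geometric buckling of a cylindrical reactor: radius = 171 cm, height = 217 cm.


B^2 = (2.405/R)^2 + (pi/H)^2
B^2 = (2.405/171)^2 + (pi/217)^2
B^2 = 4.0740e-04 /cm^2

4.0740e-04


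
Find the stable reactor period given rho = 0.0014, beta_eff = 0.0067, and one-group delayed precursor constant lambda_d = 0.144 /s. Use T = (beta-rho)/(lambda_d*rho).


T = (beta - rho) / (lambda_d * rho)
T = (0.0067 - 0.0014) / (0.144 * 0.0014)
T = 26.290 s

26.290


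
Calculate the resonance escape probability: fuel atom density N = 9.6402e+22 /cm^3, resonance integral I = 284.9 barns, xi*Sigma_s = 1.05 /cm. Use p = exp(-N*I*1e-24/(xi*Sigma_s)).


p = exp(-N * I * 1e-24 / (xi*Sigma_s))
p = exp(-9.6402e+22 * 284.9 * 1e-24 / 1.05)
p = 4.3664e-12

4.3664e-12


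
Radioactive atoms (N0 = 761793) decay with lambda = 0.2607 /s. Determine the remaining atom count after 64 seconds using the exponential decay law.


N = N0 * exp(-lambda * t)
N = 761793 * exp(-0.2607 * 64)
N = 0.043224

0.043224


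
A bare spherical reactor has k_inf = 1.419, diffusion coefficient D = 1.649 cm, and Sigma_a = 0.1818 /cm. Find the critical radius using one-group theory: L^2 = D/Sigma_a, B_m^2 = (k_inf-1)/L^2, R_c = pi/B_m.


L^2 = D / Sigma_a = 1.649 / 0.1818 = 9.070407 cm^2
B_m^2 = (k_inf - 1) / L^2 = (1.419 - 1) / 9.070407 = 0.04619418 /cm^2
For a bare sphere: B_g = pi/R, so R_c = pi / sqrt(B_m^2)
R_c = pi / sqrt(0.04619418) = 14.617 cm

14.617
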